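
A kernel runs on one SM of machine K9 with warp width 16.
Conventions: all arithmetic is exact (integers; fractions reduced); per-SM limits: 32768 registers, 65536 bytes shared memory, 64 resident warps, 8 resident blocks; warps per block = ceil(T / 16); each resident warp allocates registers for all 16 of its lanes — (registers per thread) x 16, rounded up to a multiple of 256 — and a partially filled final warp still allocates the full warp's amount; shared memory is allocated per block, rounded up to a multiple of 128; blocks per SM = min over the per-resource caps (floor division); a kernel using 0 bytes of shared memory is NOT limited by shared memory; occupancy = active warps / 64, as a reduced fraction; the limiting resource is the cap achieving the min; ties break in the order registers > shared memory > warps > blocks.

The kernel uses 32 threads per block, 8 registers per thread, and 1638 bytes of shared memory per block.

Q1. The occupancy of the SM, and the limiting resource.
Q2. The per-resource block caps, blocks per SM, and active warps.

Answer: occupancy 1/4, limited by blocks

registers: 64 blocks
shared memory: 39 blocks
warps: 32 blocks
blocks: 8 blocks

Answer: 8 blocks, 16 active warps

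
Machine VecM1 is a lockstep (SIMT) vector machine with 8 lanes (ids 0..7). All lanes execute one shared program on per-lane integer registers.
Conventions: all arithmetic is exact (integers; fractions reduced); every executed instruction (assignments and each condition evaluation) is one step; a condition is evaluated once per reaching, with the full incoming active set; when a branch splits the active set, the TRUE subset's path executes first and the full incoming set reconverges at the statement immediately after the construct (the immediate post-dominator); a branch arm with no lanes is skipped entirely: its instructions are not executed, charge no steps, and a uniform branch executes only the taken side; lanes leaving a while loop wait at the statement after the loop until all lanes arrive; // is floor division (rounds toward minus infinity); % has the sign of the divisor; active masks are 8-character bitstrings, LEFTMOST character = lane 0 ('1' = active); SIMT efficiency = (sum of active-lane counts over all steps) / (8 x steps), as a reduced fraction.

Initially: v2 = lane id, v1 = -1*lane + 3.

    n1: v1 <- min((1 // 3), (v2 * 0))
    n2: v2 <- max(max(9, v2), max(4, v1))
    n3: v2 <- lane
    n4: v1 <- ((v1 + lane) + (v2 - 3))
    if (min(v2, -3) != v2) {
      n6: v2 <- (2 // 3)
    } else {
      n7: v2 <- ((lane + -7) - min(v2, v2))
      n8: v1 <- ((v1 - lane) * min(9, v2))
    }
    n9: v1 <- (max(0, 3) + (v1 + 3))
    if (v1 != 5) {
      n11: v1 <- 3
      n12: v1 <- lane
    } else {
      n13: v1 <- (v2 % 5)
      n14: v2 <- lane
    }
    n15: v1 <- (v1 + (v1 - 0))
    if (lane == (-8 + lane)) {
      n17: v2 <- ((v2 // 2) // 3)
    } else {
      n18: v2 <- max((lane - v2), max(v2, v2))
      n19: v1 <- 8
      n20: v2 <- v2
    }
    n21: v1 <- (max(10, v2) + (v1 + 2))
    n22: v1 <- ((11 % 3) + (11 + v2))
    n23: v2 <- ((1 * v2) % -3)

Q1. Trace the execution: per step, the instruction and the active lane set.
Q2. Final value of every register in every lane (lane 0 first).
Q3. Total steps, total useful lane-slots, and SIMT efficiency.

step 0: v1 <- min((1 // 3), (v2 * 0)) 11111111
step 1: v2 <- max(max(9, v2), max(4, v1)) 11111111
step 2: v2 <- lane                   11111111
step 3: v1 <- ((v1 + lane) + (v2 - 3)) 11111111
step 4: eval (min(v2, -3) != v2)     11111111
step 5: v2 <- (2 // 3)               11111111
step 6: v1 <- (max(0, 3) + (v1 + 3)) 11111111
step 7: eval (v1 != 5)               11111111
step 8: v1 <- 3                      10111111
step 9: v1 <- lane                   10111111
step 10: v1 <- (v2 % 5)               01000000
step 11: v2 <- lane                   01000000
step 12: v1 <- (v1 + (v1 - 0))        11111111
step 13: eval (lane == (-8 + lane))   11111111
step 14: v2 <- max((lane - v2), max(v2, v2)) 11111111
step 15: v1 <- 8                      11111111
step 16: v2 <- v2                     11111111
step 17: v1 <- (max(10, v2) + (v1 + 2)) 11111111
step 18: v1 <- ((11 % 3) + (11 + v2)) 11111111
step 19: v2 <- ((1 * v2) % -3)        11111111

Answer: 20 steps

v2: 0,-2,-1,0,-2,-1,0,-2
v1: 13,14,15,16,17,18,19,20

steps = 20; useful = 144; efficiency = 144/160 = 9/10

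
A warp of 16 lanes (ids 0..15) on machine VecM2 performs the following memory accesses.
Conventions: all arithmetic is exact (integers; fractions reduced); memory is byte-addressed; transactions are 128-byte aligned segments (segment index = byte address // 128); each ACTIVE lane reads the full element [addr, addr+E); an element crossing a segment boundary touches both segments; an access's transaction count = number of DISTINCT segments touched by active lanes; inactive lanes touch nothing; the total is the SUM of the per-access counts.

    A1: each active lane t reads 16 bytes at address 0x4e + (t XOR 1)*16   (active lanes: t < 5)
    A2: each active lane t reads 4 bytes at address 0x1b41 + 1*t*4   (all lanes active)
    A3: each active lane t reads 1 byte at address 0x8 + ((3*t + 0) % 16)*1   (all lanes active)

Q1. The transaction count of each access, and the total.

A1: 2 transactions
A2: 2 transactions
A3: 1 transaction

Answer: 2,2,1; total 5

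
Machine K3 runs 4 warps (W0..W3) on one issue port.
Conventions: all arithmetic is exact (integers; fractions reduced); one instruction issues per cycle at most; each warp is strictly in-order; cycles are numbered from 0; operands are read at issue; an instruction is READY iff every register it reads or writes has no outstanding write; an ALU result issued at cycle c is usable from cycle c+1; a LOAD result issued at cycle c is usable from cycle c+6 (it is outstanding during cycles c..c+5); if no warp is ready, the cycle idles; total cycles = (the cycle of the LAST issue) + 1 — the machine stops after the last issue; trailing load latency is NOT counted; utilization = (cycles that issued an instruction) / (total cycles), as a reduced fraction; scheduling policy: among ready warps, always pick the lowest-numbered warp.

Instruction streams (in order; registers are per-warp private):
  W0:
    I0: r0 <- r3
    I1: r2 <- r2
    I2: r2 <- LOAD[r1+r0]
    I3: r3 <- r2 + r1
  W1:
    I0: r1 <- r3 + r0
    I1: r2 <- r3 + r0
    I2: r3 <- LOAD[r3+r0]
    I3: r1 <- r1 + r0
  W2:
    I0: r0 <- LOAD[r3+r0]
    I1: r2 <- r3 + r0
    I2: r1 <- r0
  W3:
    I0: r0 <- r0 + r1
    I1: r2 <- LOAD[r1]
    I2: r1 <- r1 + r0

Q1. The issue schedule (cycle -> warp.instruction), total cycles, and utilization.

cycle 0: W0.I0
cycle 1: W0.I1
cycle 2: W0.I2
cycle 3: W1.I0
cycle 4: W1.I1
cycle 5: W1.I2
cycle 6: W1.I3
cycle 7: W2.I0
cycle 8: W0.I3
cycle 9: W3.I0
cycle 10: W3.I1
cycle 11: W3.I2
cycle 12: idle
cycle 13: W2.I1
cycle 14: W2.I2

Answer: 15 cycles, utilization 14/15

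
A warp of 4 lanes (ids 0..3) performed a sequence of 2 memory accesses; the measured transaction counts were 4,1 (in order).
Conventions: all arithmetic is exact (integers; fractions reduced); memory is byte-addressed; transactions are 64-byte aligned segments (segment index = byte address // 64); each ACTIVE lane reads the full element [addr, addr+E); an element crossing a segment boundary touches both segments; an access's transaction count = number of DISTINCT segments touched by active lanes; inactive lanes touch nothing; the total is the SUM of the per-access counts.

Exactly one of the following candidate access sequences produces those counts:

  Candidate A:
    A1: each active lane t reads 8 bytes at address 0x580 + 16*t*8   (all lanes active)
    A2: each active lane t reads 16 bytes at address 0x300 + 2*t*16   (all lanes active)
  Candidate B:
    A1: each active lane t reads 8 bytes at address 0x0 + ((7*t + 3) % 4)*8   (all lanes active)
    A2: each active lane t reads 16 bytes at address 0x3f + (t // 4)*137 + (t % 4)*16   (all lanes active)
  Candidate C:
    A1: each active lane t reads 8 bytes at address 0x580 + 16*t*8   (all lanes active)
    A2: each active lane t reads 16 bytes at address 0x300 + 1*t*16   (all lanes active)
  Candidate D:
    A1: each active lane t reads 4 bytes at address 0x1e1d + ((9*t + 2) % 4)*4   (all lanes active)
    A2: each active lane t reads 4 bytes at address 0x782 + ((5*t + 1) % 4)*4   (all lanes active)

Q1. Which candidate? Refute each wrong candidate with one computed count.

A: A2 gives 2 transactions, not 1
B: A1 gives 1 transaction, not 4
D: A1 gives 1 transaction, not 4
C: all counts match (4,1)

Answer: C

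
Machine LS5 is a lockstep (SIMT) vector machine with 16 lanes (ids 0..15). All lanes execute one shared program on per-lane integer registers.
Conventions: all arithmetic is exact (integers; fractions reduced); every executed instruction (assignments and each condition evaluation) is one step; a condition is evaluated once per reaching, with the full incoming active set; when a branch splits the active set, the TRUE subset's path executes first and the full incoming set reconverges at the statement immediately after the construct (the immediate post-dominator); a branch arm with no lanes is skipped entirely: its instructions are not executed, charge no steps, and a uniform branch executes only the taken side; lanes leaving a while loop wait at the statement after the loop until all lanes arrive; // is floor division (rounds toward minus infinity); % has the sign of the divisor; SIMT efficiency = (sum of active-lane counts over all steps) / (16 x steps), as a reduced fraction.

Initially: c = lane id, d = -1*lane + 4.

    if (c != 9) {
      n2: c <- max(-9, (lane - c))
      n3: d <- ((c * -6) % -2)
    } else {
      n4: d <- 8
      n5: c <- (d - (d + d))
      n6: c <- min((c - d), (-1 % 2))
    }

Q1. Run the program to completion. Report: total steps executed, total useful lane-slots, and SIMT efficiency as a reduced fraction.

Answer: 6 steps, 49 useful, 49/96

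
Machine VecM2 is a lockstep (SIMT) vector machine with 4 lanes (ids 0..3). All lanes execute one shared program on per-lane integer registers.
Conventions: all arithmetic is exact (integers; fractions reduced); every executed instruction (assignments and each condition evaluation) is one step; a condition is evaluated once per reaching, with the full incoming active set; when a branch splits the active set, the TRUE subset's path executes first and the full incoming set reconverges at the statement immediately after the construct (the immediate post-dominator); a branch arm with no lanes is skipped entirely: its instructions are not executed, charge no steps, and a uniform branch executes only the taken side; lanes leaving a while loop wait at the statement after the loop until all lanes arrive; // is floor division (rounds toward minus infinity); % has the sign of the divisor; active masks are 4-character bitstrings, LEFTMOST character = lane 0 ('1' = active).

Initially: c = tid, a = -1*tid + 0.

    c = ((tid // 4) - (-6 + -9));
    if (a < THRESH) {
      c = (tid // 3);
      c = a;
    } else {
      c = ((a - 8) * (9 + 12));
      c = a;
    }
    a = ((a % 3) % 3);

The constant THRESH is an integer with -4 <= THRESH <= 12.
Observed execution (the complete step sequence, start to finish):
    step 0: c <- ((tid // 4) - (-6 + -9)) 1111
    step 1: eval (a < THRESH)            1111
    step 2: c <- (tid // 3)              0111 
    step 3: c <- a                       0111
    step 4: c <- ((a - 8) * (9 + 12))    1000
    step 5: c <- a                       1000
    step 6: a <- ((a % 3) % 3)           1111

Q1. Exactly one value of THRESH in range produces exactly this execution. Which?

Answer: THRESH = 0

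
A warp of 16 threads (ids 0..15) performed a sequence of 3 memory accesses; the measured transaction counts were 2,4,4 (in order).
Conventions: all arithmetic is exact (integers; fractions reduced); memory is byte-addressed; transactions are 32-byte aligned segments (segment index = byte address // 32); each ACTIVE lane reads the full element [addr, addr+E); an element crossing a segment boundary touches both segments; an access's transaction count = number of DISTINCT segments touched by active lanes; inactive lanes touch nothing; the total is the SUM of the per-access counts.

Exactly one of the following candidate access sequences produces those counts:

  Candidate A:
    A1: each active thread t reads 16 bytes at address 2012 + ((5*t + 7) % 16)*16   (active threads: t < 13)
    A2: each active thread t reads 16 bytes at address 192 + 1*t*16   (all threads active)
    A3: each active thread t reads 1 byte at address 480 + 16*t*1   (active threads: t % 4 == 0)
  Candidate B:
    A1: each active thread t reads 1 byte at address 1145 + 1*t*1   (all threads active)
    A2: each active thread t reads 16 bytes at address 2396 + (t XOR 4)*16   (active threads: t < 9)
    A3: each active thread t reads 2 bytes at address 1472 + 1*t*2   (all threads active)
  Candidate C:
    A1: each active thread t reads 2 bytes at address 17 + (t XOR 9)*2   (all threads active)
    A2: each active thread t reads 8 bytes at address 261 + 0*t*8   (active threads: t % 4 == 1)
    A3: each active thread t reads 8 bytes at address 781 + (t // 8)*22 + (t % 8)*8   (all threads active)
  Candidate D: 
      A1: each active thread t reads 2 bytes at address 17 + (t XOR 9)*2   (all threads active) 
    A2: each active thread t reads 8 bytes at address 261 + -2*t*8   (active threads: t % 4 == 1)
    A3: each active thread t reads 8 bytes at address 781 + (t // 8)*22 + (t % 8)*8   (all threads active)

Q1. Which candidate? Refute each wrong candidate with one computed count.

A: A1 gives 9 transactions, not 2
B: A2 gives 7 transactions, not 4
C: A2 gives 1 transaction, not 4
D: all counts match (2,4,4)

Answer: D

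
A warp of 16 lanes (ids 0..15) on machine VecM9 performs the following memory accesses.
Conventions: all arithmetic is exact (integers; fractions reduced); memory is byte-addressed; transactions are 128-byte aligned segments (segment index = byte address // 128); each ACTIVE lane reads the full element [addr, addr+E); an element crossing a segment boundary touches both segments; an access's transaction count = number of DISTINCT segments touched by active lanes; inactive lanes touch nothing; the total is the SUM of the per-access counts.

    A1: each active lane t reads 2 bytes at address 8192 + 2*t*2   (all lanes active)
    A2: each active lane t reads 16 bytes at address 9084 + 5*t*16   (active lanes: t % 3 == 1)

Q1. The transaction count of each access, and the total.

A1: 1 transaction
A2: 5 transactions

Answer: 1,5; total 6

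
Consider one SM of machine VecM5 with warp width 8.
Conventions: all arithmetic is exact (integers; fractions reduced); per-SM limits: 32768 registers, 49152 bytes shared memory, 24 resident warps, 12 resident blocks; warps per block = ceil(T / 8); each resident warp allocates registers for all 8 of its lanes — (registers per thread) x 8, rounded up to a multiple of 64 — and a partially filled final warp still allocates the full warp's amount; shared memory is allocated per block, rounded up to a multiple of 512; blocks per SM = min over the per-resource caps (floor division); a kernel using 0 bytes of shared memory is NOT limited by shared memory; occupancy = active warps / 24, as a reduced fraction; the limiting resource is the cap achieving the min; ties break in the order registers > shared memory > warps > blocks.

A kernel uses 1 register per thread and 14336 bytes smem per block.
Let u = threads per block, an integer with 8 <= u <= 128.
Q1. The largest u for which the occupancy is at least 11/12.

Answer: u = 96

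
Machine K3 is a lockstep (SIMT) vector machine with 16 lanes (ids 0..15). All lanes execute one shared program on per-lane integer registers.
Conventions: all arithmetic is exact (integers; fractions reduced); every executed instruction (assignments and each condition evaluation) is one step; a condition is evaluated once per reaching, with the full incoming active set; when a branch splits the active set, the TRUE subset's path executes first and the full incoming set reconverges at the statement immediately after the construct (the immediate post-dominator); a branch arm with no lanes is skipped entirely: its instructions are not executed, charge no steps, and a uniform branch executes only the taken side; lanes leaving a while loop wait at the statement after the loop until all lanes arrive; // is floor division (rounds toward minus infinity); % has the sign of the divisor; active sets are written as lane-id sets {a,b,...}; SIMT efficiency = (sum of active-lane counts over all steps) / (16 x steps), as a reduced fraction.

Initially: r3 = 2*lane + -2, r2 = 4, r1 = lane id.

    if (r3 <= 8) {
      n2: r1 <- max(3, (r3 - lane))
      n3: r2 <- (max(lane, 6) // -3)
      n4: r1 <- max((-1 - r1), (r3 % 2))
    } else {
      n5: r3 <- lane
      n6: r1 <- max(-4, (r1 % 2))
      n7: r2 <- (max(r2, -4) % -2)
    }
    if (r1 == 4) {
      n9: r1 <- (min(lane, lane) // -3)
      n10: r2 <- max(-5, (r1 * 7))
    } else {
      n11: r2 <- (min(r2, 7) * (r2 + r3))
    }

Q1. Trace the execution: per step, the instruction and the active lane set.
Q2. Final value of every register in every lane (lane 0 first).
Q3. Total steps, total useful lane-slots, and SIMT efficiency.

step 0: eval (r3 <= 8)               {0,1,2,3,4,5,6,7,8,9,10,11,12,13,14,15}
step 1: r1 <- max(3, (r3 - lane))    {0,1,2,3,4,5}
step 2: r2 <- (max(lane, 6) // -3)   {0,1,2,3,4,5}
step 3: r1 <- max((-1 - r1), (r3 % 2)) {0,1,2,3,4,5}
step 4: r3 <- lane                   {6,7,8,9,10,11,12,13,14,15}
step 5: r1 <- max(-4, (r1 % 2))      {6,7,8,9,10,11,12,13,14,15}
step 6: r2 <- (max(r2, -4) % -2)     {6,7,8,9,10,11,12,13,14,15}
step 7: eval (r1 == 4)               {0,1,2,3,4,5,6,7,8,9,10,11,12,13,14,15}
step 8: r2 <- (min(r2, 7) * (r2 + r3)) {0,1,2,3,4,5,6,7,8,9,10,11,12,13,14,15}

Answer: 9 steps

r3: -2,0,2,4,6,8,6,7,8,9,10,11,12,13,14,15
r2: 8,4,0,-4,-8,-12,0,0,0,0,0,0,0,0,0,0
r1: 0,0,0,0,0,0,0,1,0,1,0,1,0,1,0,1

steps = 9; useful = 96; efficiency = 96/144 = 2/3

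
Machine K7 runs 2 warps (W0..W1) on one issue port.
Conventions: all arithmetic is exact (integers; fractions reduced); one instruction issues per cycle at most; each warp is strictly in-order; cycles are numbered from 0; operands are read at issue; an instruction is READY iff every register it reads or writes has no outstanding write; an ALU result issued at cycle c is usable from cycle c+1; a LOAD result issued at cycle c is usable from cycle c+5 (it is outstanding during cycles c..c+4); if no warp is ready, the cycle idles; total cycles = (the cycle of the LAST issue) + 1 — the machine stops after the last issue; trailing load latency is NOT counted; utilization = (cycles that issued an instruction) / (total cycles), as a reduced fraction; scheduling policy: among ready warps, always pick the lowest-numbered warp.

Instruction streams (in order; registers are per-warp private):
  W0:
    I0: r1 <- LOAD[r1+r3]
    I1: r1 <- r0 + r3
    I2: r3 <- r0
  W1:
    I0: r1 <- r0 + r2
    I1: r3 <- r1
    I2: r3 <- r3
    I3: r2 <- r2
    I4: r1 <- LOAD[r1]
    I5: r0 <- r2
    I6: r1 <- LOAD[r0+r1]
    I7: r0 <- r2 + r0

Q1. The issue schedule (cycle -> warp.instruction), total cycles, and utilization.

cycle 0: W0.I0
cycle 1: W1.I0
cycle 2: W1.I1
cycle 3: W1.I2
cycle 4: W1.I3
cycle 5: W0.I1
cycle 6: W0.I2
cycle 7: W1.I4
cycle 8: W1.I5
cycle 9: idle
cycle 10: idle
cycle 11: idle
cycle 12: W1.I6
cycle 13: W1.I7

Answer: 14 cycles, utilization 11/14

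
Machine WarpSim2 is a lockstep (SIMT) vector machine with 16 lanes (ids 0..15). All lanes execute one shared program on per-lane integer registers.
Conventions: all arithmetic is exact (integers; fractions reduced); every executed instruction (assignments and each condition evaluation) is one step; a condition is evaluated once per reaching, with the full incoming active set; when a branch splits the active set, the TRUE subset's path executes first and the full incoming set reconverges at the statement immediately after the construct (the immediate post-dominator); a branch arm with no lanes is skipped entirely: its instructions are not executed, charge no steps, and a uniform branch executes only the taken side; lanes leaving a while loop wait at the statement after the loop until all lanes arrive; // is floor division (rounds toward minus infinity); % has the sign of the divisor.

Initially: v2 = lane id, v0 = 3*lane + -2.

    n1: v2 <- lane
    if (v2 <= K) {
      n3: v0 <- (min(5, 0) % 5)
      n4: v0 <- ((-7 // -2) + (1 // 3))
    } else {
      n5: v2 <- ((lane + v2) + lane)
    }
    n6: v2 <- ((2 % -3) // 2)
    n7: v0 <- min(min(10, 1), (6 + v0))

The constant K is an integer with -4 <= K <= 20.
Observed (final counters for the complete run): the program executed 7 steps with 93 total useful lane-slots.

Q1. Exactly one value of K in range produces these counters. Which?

Answer: K = 12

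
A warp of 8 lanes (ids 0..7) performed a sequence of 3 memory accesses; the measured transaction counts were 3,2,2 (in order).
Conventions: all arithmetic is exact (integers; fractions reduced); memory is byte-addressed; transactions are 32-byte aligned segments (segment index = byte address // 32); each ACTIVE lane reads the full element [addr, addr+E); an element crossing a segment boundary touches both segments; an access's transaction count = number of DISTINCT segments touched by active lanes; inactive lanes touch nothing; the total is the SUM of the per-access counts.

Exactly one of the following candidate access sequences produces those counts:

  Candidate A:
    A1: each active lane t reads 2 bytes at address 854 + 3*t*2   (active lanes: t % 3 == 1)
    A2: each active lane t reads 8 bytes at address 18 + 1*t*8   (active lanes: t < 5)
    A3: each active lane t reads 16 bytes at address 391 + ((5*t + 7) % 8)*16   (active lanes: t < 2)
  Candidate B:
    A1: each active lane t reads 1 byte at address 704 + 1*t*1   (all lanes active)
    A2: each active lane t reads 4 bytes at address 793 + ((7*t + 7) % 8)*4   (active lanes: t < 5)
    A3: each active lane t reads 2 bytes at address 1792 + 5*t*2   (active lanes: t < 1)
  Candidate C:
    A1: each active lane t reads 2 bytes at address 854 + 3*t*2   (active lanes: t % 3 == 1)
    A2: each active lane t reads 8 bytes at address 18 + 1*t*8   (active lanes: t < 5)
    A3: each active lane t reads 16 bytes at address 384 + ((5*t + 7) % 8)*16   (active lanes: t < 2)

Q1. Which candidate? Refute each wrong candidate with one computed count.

A: A3 gives 3 transactions, not 2
B: A1 gives 1 transaction, not 3
C: all counts match (3,2,2)

Answer: C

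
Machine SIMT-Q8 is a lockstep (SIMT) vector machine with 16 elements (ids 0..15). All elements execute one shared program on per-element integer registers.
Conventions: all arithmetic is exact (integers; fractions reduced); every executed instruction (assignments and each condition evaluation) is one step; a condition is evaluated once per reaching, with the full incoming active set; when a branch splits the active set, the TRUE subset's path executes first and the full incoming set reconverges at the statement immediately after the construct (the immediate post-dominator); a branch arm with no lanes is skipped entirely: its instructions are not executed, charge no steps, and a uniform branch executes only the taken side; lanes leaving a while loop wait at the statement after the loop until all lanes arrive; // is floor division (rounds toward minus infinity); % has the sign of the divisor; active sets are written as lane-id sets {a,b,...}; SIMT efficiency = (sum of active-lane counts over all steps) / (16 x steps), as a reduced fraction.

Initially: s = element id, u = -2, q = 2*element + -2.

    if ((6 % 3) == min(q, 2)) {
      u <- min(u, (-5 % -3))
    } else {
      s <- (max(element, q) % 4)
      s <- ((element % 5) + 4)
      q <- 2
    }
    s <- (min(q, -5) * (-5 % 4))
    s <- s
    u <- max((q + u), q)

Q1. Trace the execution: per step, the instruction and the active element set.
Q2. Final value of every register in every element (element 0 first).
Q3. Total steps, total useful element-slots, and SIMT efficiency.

step 0: eval ((6 % 3) == min(q, 2))  {0,1,2,3,4,5,6,7,8,9,10,11,12,13,14,15}
step 1: u <- min(u, (-5 % -3))       {1}
step 2: s <- (max(element, q) % 4)   {0,2,3,4,5,6,7,8,9,10,11,12,13,14,15}
step 3: s <- ((element % 5) + 4)     {0,2,3,4,5,6,7,8,9,10,11,12,13,14,15}
step 4: q <- 2                       {0,2,3,4,5,6,7,8,9,10,11,12,13,14,15}
step 5: s <- (min(q, -5) * (-5 % 4)) {0,1,2,3,4,5,6,7,8,9,10,11,12,13,14,15}
step 6: s <- s                       {0,1,2,3,4,5,6,7,8,9,10,11,12,13,14,15}
step 7: u <- max((q + u), q)         {0,1,2,3,4,5,6,7,8,9,10,11,12,13,14,15}

Answer: 8 steps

s: -15,-15,-15,-15,-15,-15,-15,-15,-15,-15,-15,-15,-15,-15,-15,-15
u: 2,0,2,2,2,2,2,2,2,2,2,2,2,2,2,2
q: 2,0,2,2,2,2,2,2,2,2,2,2,2,2,2,2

steps = 8; useful = 110; efficiency = 110/128 = 55/64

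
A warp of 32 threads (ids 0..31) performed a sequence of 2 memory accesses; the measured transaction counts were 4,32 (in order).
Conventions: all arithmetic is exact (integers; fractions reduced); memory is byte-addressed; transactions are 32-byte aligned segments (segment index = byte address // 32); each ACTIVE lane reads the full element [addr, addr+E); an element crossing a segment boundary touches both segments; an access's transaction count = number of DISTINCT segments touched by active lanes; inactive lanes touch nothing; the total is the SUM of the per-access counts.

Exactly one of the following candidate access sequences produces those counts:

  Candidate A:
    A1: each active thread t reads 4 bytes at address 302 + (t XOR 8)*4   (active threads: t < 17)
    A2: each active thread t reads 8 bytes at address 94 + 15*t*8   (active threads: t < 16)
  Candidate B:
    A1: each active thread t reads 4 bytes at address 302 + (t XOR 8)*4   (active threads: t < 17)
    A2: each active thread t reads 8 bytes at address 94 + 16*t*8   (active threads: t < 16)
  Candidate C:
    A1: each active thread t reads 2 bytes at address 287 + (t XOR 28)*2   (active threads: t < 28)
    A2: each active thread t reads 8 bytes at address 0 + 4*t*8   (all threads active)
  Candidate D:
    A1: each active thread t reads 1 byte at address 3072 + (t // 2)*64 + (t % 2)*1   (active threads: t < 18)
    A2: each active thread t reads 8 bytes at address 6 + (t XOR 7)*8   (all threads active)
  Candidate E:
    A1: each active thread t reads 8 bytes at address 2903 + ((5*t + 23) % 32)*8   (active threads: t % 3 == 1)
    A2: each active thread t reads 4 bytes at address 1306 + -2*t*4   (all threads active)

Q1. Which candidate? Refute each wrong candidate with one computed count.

A: A2 gives 20 transactions, not 32
C: A1 gives 2 transactions, not 4
D: A1 gives 9 transactions, not 4
E: A1 gives 6 transactions, not 4
B: all counts match (4,32)

Answer: B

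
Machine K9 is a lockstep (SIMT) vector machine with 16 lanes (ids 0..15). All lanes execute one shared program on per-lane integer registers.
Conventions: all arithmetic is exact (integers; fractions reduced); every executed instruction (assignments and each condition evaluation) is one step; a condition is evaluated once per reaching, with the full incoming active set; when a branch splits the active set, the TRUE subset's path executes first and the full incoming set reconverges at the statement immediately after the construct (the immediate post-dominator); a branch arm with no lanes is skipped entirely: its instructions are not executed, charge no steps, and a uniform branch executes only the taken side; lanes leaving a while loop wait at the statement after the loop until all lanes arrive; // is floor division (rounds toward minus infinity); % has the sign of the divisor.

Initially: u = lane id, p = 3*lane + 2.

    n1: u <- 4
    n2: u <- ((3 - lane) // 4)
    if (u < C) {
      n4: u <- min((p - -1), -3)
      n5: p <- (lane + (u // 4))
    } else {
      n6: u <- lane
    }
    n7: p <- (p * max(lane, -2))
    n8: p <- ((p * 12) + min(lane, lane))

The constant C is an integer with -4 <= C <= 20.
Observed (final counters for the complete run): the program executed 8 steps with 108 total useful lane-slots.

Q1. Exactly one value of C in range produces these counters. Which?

Answer: C = 0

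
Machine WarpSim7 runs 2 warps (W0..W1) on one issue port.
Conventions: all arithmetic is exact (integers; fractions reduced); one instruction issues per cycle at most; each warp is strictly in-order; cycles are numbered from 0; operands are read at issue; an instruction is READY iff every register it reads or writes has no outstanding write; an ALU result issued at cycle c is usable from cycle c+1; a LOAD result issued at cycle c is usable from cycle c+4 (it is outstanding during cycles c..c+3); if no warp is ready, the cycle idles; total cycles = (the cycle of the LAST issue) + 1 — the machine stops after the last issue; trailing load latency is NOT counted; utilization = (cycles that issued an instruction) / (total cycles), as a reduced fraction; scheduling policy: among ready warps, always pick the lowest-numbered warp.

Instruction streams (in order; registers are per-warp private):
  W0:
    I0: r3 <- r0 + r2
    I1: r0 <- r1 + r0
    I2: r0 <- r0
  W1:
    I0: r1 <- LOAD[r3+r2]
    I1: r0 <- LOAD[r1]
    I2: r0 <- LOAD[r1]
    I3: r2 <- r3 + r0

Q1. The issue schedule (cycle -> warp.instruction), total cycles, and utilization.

cycle 0: W0.I0
cycle 1: W0.I1
cycle 2: W0.I2
cycle 3: W1.I0
cycle 4: idle
cycle 5: idle
cycle 6: idle
cycle 7: W1.I1
cycle 8: idle
cycle 9: idle
cycle 10: idle
cycle 11: W1.I2
cycle 12: idle
cycle 13: idle
cycle 14: idle
cycle 15: W1.I3

Answer: 16 cycles, utilization 7/16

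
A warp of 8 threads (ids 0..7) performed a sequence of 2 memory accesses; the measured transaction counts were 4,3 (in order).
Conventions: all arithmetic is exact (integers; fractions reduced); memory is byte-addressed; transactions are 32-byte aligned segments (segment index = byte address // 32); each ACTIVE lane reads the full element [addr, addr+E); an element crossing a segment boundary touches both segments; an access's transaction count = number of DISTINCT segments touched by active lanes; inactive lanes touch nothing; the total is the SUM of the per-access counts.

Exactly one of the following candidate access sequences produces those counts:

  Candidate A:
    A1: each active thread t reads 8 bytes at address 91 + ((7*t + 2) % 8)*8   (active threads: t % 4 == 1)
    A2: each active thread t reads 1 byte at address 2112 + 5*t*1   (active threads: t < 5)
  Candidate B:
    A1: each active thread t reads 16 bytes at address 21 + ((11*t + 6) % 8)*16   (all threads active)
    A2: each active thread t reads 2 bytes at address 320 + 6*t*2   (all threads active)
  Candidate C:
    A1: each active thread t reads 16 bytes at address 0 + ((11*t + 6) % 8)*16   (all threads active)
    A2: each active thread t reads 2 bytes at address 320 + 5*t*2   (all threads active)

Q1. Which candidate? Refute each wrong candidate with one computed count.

A: A1 gives 2 transactions, not 4
B: A1 gives 5 transactions, not 4
C: all counts match (4,3)

Answer: C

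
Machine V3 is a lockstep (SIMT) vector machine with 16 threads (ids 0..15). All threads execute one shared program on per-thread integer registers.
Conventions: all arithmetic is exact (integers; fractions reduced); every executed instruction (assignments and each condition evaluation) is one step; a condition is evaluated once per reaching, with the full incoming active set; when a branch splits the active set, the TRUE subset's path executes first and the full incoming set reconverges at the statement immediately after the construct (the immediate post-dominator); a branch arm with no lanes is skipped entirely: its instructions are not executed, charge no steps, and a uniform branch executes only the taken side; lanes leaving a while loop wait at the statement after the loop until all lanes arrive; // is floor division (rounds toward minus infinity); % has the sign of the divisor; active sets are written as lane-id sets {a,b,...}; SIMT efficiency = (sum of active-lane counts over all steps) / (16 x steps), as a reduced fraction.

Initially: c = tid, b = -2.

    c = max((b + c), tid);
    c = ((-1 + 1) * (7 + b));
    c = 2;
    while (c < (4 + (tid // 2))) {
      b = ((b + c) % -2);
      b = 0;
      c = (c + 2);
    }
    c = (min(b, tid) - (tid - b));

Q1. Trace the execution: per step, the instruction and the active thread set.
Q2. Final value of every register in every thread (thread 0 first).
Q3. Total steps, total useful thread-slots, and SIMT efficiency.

step 0: c <- max((b + c), tid)       {0,1,2,3,4,5,6,7,8,9,10,11,12,13,14,15}
step 1: c <- ((-1 + 1) * (7 + b))    {0,1,2,3,4,5,6,7,8,9,10,11,12,13,14,15}
step 2: c <- 2                       {0,1,2,3,4,5,6,7,8,9,10,11,12,13,14,15}
step 3: eval (c < (4 + (tid // 2)))  {0,1,2,3,4,5,6,7,8,9,10,11,12,13,14,15}
step 4: b <- ((b + c) % -2)          {0,1,2,3,4,5,6,7,8,9,10,11,12,13,14,15}
step 5: b <- 0                       {0,1,2,3,4,5,6,7,8,9,10,11,12,13,14,15}
step 6: c <- (c + 2)                 {0,1,2,3,4,5,6,7,8,9,10,11,12,13,14,15}
step 7: eval (c < (4 + (tid // 2)))  {0,1,2,3,4,5,6,7,8,9,10,11,12,13,14,15}
step 8: b <- ((b + c) % -2)          {2,3,4,5,6,7,8,9,10,11,12,13,14,15}
step 9: b <- 0                       {2,3,4,5,6,7,8,9,10,11,12,13,14,15}
step 10: c <- (c + 2)                 {2,3,4,5,6,7,8,9,10,11,12,13,14,15}
step 11: eval (c < (4 + (tid // 2)))  {2,3,4,5,6,7,8,9,10,11,12,13,14,15}
step 12: b <- ((b + c) % -2)          {6,7,8,9,10,11,12,13,14,15}
step 13: b <- 0                       {6,7,8,9,10,11,12,13,14,15}
step 14: c <- (c + 2)                 {6,7,8,9,10,11,12,13,14,15}
step 15: eval (c < (4 + (tid // 2)))  {6,7,8,9,10,11,12,13,14,15}
step 16: b <- ((b + c) % -2)          {10,11,12,13,14,15}
step 17: b <- 0                       {10,11,12,13,14,15}
step 18: c <- (c + 2)                 {10,11,12,13,14,15}
step 19: eval (c < (4 + (tid // 2)))  {10,11,12,13,14,15}
step 20: b <- ((b + c) % -2)          {14,15}
step 21: b <- 0                       {14,15}
step 22: c <- (c + 2)                 {14,15}
step 23: eval (c < (4 + (tid // 2)))  {14,15}
step 24: c <- (min(b, tid) - (tid - b)) {0,1,2,3,4,5,6,7,8,9,10,11,12,13,14,15}

Answer: 25 steps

c: 0,-1,-2,-3,-4,-5,-6,-7,-8,-9,-10,-11,-12,-13,-14,-15
b: 0,0,0,0,0,0,0,0,0,0,0,0,0,0,0,0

steps = 25; useful = 272; efficiency = 272/400 = 17/25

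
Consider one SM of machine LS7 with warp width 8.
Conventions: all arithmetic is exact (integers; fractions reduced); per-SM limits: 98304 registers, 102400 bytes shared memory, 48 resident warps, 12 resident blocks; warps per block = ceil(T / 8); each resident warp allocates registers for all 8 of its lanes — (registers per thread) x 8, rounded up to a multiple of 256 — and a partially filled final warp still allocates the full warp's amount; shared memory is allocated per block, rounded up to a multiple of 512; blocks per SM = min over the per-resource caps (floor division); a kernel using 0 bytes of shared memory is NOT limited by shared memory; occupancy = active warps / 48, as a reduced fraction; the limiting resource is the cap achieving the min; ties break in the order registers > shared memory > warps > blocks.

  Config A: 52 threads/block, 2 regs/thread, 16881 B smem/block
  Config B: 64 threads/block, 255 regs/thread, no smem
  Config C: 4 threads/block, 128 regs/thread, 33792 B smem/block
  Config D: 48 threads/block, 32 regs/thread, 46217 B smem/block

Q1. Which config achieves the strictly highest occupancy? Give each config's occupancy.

occupancies: A 7/8, B 1, C 1/16, D 1/4

Answer: B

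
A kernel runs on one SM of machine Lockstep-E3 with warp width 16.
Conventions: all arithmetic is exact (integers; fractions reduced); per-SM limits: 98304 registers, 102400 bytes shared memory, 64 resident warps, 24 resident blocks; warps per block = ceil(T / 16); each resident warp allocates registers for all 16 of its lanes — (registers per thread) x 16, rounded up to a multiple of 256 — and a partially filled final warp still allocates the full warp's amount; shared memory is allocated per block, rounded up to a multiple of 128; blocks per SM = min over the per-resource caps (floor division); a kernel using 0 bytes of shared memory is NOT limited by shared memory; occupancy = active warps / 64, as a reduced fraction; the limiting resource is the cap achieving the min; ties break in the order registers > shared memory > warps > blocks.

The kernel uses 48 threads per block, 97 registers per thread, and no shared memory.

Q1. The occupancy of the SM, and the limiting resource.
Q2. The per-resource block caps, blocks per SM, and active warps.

Answer: occupancy 27/32, limited by registers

registers: 18 blocks
shared memory: no limit (kernel uses none)
warps: 21 blocks
blocks: 24 blocks

Answer: 18 blocks, 54 active warps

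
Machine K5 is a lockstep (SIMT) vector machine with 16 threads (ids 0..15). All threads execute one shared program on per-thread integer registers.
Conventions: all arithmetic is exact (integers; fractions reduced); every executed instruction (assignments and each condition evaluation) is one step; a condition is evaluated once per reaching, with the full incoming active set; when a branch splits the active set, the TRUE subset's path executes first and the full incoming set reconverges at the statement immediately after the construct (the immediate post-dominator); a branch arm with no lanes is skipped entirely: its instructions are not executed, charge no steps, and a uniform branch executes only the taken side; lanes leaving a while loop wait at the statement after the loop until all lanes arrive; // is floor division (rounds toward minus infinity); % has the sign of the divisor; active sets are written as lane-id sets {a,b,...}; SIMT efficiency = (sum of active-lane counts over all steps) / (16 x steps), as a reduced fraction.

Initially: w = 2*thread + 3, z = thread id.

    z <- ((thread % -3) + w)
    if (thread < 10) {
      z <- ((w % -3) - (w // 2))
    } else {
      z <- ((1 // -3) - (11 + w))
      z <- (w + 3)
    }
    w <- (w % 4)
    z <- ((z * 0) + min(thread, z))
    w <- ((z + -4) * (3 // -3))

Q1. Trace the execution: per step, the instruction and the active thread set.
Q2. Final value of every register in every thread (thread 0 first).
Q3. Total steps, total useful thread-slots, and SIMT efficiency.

step 0: z <- ((thread % -3) + w)     {0,1,2,3,4,5,6,7,8,9,10,11,12,13,14,15}
step 1: eval (thread < 10)           {0,1,2,3,4,5,6,7,8,9,10,11,12,13,14,15}
step 2: z <- ((w % -3) - (w // 2))   {0,1,2,3,4,5,6,7,8,9}
step 3: z <- ((1 // -3) - (11 + w))  {10,11,12,13,14,15}
step 4: z <- (w + 3)                 {10,11,12,13,14,15}
step 5: w <- (w % 4)                 {0,1,2,3,4,5,6,7,8,9,10,11,12,13,14,15}
step 6: z <- ((z * 0) + min(thread, z)) {0,1,2,3,4,5,6,7,8,9,10,11,12,13,14,15}
step 7: w <- ((z + -4) * (3 // -3))  {0,1,2,3,4,5,6,7,8,9,10,11,12,13,14,15}

Answer: 8 steps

w: 5,7,9,8,10,12,11,13,15,14,-6,-7,-8,-9,-10,-11
z: -1,-3,-5,-4,-6,-8,-7,-9,-11,-10,10,11,12,13,14,15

steps = 8; useful = 102; efficiency = 102/128 = 51/64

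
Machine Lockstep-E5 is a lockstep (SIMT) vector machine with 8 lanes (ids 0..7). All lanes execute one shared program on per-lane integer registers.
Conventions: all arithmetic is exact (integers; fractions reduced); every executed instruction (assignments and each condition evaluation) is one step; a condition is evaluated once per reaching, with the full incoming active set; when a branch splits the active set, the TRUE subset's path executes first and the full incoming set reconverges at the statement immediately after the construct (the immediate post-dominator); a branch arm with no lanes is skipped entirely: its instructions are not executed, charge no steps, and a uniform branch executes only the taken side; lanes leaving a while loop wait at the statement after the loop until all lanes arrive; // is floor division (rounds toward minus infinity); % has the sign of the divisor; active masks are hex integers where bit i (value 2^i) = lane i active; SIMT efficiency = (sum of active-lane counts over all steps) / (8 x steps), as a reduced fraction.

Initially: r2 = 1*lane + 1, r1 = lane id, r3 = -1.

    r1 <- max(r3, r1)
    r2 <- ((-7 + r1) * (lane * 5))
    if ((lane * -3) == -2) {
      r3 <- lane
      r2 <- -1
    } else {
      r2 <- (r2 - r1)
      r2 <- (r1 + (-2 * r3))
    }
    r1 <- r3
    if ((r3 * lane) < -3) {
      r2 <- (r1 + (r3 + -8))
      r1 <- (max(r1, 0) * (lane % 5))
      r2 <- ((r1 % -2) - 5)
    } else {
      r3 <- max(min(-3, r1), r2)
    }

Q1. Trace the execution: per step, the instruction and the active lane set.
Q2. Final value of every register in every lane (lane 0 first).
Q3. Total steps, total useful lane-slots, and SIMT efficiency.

step 0: r1 <- max(r3, r1)            0xff
step 1: r2 <- ((-7 + r1) * (lane * 5)) 0xff
step 2: eval ((lane * -3) == -2)     0xff
step 3: r2 <- (r2 - r1)              0xff
step 4: r2 <- (r1 + (-2 * r3))       0xff
step 5: r1 <- r3                     0xff
step 6: eval ((r3 * lane) < -3)      0xff
step 7: r2 <- (r1 + (r3 + -8))       0xf0
step 8: r1 <- (max(r1, 0) * (lane % 5)) 0xf0
step 9: r2 <- ((r1 % -2) - 5)        0xf0
step 10: r3 <- max(min(-3, r1), r2)   0x0f

Answer: 11 steps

r2: 2,3,4,5,-5,-5,-5,-5
r1: -1,-1,-1,-1,0,0,0,0
r3: 2,3,4,5,-1,-1,-1,-1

steps = 11; useful = 72; efficiency = 72/88 = 9/11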